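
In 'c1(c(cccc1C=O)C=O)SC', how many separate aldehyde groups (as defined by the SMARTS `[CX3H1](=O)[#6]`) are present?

[CX3H1](=O)[#6] is the SMARTS for an aldehyde: an sp2 carbon with one H, double-bonded to O and single-bonded to carbon.
The molecule carries 2 separate instances of an aldehyde (-CHO) meeting every constraint; each maps to a distinct set of atoms, giving 2 matches.

2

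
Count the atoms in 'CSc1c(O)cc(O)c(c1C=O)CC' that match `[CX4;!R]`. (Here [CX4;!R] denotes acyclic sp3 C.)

3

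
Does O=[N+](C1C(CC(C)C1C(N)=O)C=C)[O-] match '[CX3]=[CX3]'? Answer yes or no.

Yes

The pattern [CX3]=[CX3] describes a non-aromatic C=C double bond between two sp2 carbons — an alkene.
The molecule carries a vinyl group (-CH=CH2), whose atoms satisfy every constraint of the query, so the pattern matches.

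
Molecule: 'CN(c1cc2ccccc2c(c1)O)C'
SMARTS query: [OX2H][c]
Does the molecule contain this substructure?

Yes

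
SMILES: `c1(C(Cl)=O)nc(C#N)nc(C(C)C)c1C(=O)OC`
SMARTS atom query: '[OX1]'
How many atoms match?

2

The query [OX1] means: aliphatic oxygen with one total connection — typically a carbonyl =O or an oxide.
Check the 18 heavy atoms by environment: 2× n (aromatic, X2) → no; 4× c (aromatic, X3) → no; 4× C (X4) → no; 2× C (X3) → no; 2× O (X1) → match; 1× O (X2) → no; 1× C (X2) → no; 1× N (X1) → no; 1× Cl (X1) → no.
That gives 2 matching atoms.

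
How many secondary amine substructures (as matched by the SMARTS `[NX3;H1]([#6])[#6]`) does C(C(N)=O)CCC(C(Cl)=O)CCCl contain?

0

[NX3;H1]([#6])[#6] is the SMARTS for a secondary amine: a trivalent nitrogen with one H, bonded to two carbons.
The molecule has a primary amide (-C(=O)NH2), but the -C(=O)NH2 nitrogen has H2, not H1; nothing else fits, so there are 0 matches.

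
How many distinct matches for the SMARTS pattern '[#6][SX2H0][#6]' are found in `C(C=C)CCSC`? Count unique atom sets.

1

[#6][SX2H0][#6] is the SMARTS for a thioether: an aliphatic sulfur bridging two carbons with no H on the sulfur.
Exactly one fragment in the molecule meets all constraints, giving 1 match.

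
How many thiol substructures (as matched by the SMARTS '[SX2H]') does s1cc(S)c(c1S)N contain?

2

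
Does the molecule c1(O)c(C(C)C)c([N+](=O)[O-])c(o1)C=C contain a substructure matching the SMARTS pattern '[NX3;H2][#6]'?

No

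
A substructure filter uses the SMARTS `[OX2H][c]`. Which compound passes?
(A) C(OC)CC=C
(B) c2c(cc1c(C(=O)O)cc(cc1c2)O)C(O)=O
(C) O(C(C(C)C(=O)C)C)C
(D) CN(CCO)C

[OX2H][c] describes a hydroxyl oxygen attached to an aromatic carbon (a phenol).
(A) has a methoxy ether (-OCH3) but the oxygen has H0, not H1.
(B) contains a hydroxyl group (-OH), which satisfies every atom and bond constraint.
(C) has a methoxy ether (-OCH3) but the oxygen has H0, not H1.
(D) has a hydroxyl group (-OH) but the -OH is on an aliphatic carbon, not an aromatic c.
So the answer is (B).

B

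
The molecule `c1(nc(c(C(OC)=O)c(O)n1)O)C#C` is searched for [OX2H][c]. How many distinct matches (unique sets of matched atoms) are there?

[OX2H][c] is the SMARTS for a phenol: a hydroxyl oxygen attached to an aromatic carbon.
The molecule carries 2 separate instances of a hydroxyl group (-OH) meeting every constraint; each maps to a distinct set of atoms, giving 2 matches.

2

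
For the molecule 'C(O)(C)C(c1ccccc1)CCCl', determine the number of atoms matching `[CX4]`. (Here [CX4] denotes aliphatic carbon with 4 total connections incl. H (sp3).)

5

Check the 13 heavy atoms by environment: 5× C (X4) → match; 1× Cl (X1) → no; 6× c (aromatic, X3) → no; 1× O (X2) → no.
That gives 5 matching atoms.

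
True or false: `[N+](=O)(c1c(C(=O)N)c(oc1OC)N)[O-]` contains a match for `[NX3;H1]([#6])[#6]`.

False

The pattern [NX3;H1]([#6])[#6] describes a trivalent nitrogen with one H, bonded to two carbons — a secondary amine.
The closest candidate here is a primary amide (-C(=O)NH2), but the -C(=O)NH2 nitrogen has H2, not H1. No other fragment satisfies the full query, so there is no match.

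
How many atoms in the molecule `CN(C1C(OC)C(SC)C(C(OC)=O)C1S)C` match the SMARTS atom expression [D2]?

Check the 17 heavy atoms by environment: 6× C (D3) → no; 1× N (D3) → no; 5× C (D1) → no; 1× S (D2) → match; 1× S (D1) → no; 2× O (D2) → match; 1× O (D1) → no.
Summing the matching environments: 1 + 2 = 3 matching atoms.

3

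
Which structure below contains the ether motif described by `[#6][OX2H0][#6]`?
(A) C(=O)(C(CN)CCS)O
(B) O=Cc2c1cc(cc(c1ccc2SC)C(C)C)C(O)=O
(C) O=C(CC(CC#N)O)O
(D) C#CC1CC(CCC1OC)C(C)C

D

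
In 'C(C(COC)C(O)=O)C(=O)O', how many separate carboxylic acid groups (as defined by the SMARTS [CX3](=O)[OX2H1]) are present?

2

[CX3](=O)[OX2H1] is the SMARTS for a carboxylic acid: an sp2 carbon double-bonded to O and single-bonded to an -OH oxygen.
The molecule carries 2 separate instances of a carboxylic acid group (-C(=O)OH) meeting every constraint; each maps to a distinct set of atoms, giving 2 matches.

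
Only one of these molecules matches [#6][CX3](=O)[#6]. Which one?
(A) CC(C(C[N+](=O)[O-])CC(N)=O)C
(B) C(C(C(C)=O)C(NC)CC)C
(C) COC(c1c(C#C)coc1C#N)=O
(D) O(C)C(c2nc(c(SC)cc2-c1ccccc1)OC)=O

B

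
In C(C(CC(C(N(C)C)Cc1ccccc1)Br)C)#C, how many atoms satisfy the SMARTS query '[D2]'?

8

Check the 18 heavy atoms by environment: 4× C (D1) → no; 3× C (D3) → no; 3× C (D2) → match; 1× N (D3) → no; 1× Br (D1) → no; 1× c (aromatic, D3) → no; 5× c (aromatic, D2) → match.
Summing the matching environments: 3 + 5 = 8 matching atoms.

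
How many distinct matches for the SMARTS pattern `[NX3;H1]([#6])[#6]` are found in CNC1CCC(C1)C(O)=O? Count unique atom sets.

1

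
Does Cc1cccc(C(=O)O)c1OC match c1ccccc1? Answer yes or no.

Yes

The pattern c1ccccc1 describes six aromatic carbons in a ring — a benzene ring.
The required atom environment is present in the molecule, so the pattern matches.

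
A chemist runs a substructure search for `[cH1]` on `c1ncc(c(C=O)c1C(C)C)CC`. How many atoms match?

The query [cH1] means: aromatic carbon bearing exactly one hydrogen.
Check the 13 heavy atoms by environment: 1× n (aromatic, H0) → no; 2× c (aromatic, H1) → match; 3× c (aromatic, H0) → no; 1× C (H2) → no; 3× C (H3) → no; 2× C (H1) → no; 1× O (H0) → no.
That gives 2 matching atoms.

2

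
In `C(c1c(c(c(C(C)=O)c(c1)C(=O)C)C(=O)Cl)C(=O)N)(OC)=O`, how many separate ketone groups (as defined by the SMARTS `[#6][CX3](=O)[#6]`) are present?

[#6][CX3](=O)[#6] is the SMARTS for a ketone: a carbonyl carbon (no H) flanked by two carbons.
The molecule carries 2 separate instances of an acetyl/ketone group (-C(=O)CH3) meeting every constraint; each maps to a distinct set of atoms, giving 2 matches.

2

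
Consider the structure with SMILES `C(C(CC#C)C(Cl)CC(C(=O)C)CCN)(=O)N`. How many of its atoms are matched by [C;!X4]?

4

The query [C;!X4] means: aliphatic carbon that does not have four total connections.
Check the 17 heavy atoms by environment: 8× C (X4) → no; 2× N (X3) → no; 2× C (X3) → match; 2× O (X1) → no; 2× C (X2) → match; 1× Cl (X1) → no.
Summing the matching environments: 2 + 2 = 4 matching atoms.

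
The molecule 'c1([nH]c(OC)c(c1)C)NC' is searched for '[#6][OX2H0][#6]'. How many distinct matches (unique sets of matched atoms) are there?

1

[#6][OX2H0][#6] is the SMARTS for an ether: an aliphatic oxygen bridging two carbons with no H on the oxygen.
Exactly one fragment in the molecule meets all constraints, giving 1 match.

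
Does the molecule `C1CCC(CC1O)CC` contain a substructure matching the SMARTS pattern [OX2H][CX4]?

The pattern [OX2H][CX4] describes a hydroxyl oxygen bound to an sp3 (X4) carbon — an aliphatic alcohol.
The molecule carries a hydroxyl group (-OH), whose atoms satisfy every constraint of the query, so the pattern matches.

Yes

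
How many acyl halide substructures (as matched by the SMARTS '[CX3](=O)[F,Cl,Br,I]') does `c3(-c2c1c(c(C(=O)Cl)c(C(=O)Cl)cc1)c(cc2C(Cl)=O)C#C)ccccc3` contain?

3

[CX3](=O)[F,Cl,Br,I] is the SMARTS for an acyl halide: a carbonyl carbon bonded to a halogen.
The molecule carries 3 separate instances of an acyl chloride (-C(=O)Cl) meeting every constraint; each maps to a distinct set of atoms, giving 3 matches.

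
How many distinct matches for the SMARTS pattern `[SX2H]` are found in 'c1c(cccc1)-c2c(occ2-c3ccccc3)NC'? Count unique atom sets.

[SX2H] is the SMARTS for a thiol: an aliphatic sulfur with two connections, one being H.
No fragment in the molecule satisfies every constraint, giving 0 matches.

0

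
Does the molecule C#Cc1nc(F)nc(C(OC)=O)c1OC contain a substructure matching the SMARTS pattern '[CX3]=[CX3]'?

No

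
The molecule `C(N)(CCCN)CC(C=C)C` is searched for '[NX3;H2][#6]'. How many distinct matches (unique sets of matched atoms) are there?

[NX3;H2][#6] is the SMARTS for a primary amine: a trivalent nitrogen with two H attached to carbon.
The molecule carries 2 separate instances of a primary amino group (-NH2) meeting every constraint; each maps to a distinct set of atoms, giving 2 matches.

2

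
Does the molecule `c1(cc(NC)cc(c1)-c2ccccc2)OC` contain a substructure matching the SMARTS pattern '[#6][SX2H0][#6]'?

No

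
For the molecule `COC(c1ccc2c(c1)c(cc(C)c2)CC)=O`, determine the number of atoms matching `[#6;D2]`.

The query [#6;D2] means: any carbon bonded to exactly two heavy atoms.
Check the 17 heavy atoms by environment: 5× c (aromatic, D3) → no; 5× c (aromatic, D2) → match; 1× C (D2) → match; 3× C (D1) → no; 1× C (D3) → no; 1× O (D1) → no; 1× O (D2) → no.
Summing the matching environments: 5 + 1 = 6 matching atoms.

6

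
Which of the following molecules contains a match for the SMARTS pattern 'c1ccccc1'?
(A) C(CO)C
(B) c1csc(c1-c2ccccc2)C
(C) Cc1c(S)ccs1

B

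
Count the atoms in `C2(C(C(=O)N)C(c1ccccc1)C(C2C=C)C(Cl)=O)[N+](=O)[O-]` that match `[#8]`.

4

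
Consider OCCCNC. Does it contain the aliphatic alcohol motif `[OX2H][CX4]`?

Yes

The pattern [OX2H][CX4] describes a hydroxyl oxygen bound to an sp3 (X4) carbon — an aliphatic alcohol.
The molecule carries a hydroxyl group (-OH), whose atoms satisfy every constraint of the query, so the pattern matches.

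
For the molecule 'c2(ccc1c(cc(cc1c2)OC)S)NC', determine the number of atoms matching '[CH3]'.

2

The query [CH3] means: aliphatic carbon with exactly three hydrogens.
Check the 15 heavy atoms by environment: 5× c (aromatic, H0) → no; 5× c (aromatic, H1) → no; 1× N (H1) → no; 2× C (H3) → match; 1× O (H0) → no; 1× S (H1) → no.
That gives 2 matching atoms.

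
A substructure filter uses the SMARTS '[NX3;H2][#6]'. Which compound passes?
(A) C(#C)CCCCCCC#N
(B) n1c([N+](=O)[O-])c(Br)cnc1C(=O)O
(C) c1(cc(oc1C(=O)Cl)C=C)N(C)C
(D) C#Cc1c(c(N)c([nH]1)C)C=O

[NX3;H2][#6] describes a trivalent nitrogen with two H attached to carbon (a primary amine).
(A) has a nitrile (-C#N) but the nitrogen is NX1 (triple-bonded), not NX3 with two H.
(B) has a nitro group (-[N+](=O)[O-]) but the nitrogen is [N+] with no H, not NX3H2.
(C) has a dimethylamino group (-N(CH3)2) but the nitrogen has H0, not H2.
(D) contains a primary amino group (-NH2), which satisfies every atom and bond constraint.
So the answer is (D).

D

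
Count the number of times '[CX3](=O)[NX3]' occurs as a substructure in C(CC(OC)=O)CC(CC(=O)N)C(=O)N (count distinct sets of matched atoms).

2

[CX3](=O)[NX3] is the SMARTS for an amide: a carbonyl carbon bonded to a trivalent nitrogen.
The molecule carries 2 separate instances of a primary amide (-C(=O)NH2) meeting every constraint; each maps to a distinct set of atoms, giving 2 matches.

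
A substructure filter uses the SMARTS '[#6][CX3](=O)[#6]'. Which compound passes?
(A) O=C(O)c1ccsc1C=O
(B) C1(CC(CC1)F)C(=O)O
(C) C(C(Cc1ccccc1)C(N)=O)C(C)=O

[#6][CX3](=O)[#6] describes a carbonyl carbon (no H) flanked by two carbons (a ketone).
(A) has an aldehyde (-CHO) but the carbonyl carbon has H1, so it is not flanked by two carbons.
(B) has a carboxylic acid group (-C(=O)OH) but one neighbour of the carbonyl carbon is O, not C.
(C) contains an acetyl/ketone group (-C(=O)CH3), which satisfies every atom and bond constraint.
So the answer is (C).

C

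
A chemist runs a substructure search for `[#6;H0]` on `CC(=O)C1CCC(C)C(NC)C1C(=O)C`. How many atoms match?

2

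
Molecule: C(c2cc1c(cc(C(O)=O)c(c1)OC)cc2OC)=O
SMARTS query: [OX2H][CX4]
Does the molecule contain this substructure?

The pattern [OX2H][CX4] describes a hydroxyl oxygen bound to an sp3 (X4) carbon — an aliphatic alcohol.
The closest candidate here is a methoxy ether (-OCH3), but the oxygen has H0 (ether), not H1. No other fragment satisfies the full query, so there is no match.

No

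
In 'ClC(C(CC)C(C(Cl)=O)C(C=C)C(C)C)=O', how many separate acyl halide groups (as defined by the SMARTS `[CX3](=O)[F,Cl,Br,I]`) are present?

[CX3](=O)[F,Cl,Br,I] is the SMARTS for an acyl halide: a carbonyl carbon bonded to a halogen.
The molecule carries 2 separate instances of an acyl chloride (-C(=O)Cl) meeting every constraint; each maps to a distinct set of atoms, giving 2 matches.

2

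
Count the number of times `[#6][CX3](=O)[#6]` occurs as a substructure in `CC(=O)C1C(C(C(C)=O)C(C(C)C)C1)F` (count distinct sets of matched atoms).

2

[#6][CX3](=O)[#6] is the SMARTS for a ketone: a carbonyl carbon (no H) flanked by two carbons.
The molecule carries 2 separate instances of an acetyl/ketone group (-C(=O)CH3) meeting every constraint; each maps to a distinct set of atoms, giving 2 matches.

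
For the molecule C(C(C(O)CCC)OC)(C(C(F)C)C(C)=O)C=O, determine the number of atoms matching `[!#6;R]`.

0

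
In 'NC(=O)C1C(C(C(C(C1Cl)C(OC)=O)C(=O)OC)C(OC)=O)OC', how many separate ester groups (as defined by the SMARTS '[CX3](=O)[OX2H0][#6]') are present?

[CX3](=O)[OX2H0][#6] is the SMARTS for an ester: a carbonyl carbon bonded to an oxygen that is itself bonded to carbon (no H on that O).
The molecule carries 3 separate instances of a methyl-ester group (-C(=O)OCH3) meeting every constraint; each maps to a distinct set of atoms, giving 3 matches.

3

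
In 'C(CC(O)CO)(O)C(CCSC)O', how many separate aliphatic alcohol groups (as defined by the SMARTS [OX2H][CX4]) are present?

4

[OX2H][CX4] is the SMARTS for an aliphatic alcohol: a hydroxyl oxygen bound to an sp3 (X4) carbon.
The molecule carries 4 separate instances of a hydroxyl group (-OH) meeting every constraint; each maps to a distinct set of atoms, giving 4 matches.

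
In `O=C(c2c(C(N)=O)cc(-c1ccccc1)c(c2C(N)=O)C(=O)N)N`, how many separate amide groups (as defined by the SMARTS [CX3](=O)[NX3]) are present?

4

[CX3](=O)[NX3] is the SMARTS for an amide: a carbonyl carbon bonded to a trivalent nitrogen.
The molecule carries 4 separate instances of a primary amide (-C(=O)NH2) meeting every constraint; each maps to a distinct set of atoms, giving 4 matches.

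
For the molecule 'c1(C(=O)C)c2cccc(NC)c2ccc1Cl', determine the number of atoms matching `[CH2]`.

0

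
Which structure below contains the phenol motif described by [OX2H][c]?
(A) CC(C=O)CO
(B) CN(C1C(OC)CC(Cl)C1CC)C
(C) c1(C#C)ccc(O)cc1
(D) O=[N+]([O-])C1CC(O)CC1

C

[OX2H][c] describes a hydroxyl oxygen attached to an aromatic carbon (a phenol).
(A) has a hydroxyl group (-OH) but the -OH is on an aliphatic carbon, not an aromatic c.
(B) has a methoxy ether (-OCH3) but the oxygen has H0, not H1.
(C) contains a hydroxyl group (-OH), which satisfies every atom and bond constraint.
(D) has a hydroxyl group (-OH) but the -OH is on an aliphatic carbon, not an aromatic c.
So the answer is (C).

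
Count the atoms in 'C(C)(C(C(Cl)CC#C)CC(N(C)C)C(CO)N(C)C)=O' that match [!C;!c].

5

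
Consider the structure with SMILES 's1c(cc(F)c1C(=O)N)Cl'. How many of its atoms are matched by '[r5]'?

5

The query [r5] means: r5 matches atoms in a five-membered ring.
Check the 10 heavy atoms by environment: 1× s (aromatic, in 5-ring) → match; 4× c (aromatic, in 5-ring) → match; 1× C (acyclic) → no; 1× O (acyclic) → no; 1× N (acyclic) → no; 1× F (acyclic) → no; 1× Cl (acyclic) → no.
Summing the matching environments: 1 + 4 = 5 matching atoms.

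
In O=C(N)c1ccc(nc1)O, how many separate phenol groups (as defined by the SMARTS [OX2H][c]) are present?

1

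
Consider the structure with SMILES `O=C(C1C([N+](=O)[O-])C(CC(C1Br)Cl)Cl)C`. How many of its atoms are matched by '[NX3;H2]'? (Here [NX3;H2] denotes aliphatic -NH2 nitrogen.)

The query [NX3;H2] means: aliphatic N with 3 total connections, two of them H — an -NH2 nitrogen (amine or amide).
Check the 15 heavy atoms by environment: 1× C (H2, X4) → no; 5× C (H1, X4) → no; 1× Br (H0, X1) → no; 1× C (H0, X3) → no; 2× O (H0, X1) → no; 1× C (H3, X4) → no; 2× Cl (H0, X1) → no; 1× N (charge +1, H0, X3) → no; 1× O (charge -1, H0, X1) → no.
No environment satisfies the query, so 0 matching atoms.

0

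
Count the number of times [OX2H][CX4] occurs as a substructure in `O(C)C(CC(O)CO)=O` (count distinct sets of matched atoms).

2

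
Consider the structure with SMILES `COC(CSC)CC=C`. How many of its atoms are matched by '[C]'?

7

Check the 9 heavy atoms by environment: 7× C → match; 1× S → no; 1× O → no.
That gives 7 matching atoms.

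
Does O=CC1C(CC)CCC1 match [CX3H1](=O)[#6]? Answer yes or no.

Yes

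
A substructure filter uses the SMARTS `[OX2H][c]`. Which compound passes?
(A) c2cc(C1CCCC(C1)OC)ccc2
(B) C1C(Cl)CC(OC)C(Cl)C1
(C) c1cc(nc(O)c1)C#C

[OX2H][c] describes a hydroxyl oxygen attached to an aromatic carbon (a phenol).
(A) has a methoxy ether (-OCH3) but the oxygen has H0, not H1.
(B) has a methoxy ether (-OCH3) but the oxygen has H0, not H1.
(C) contains a hydroxyl group (-OH), which satisfies every atom and bond constraint.
So the answer is (C).

C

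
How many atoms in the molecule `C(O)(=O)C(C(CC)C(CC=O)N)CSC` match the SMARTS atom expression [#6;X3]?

2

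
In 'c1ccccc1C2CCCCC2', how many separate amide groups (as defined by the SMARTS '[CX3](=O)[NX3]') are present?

0

[CX3](=O)[NX3] is the SMARTS for an amide: a carbonyl carbon bonded to a trivalent nitrogen.
No fragment in the molecule satisfies every constraint, giving 0 matches.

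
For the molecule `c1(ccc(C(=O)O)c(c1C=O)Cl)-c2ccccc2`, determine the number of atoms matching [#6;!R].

2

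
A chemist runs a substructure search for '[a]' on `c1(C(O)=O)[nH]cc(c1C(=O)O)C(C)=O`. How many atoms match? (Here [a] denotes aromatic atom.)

5

The query [a] means: a matches any aromatic atom.
Check the 14 heavy atoms by environment: 1× n (aromatic) → match; 4× c (aromatic) → match; 4× C → no; 5× O → no.
Summing the matching environments: 1 + 4 = 5 matching atoms.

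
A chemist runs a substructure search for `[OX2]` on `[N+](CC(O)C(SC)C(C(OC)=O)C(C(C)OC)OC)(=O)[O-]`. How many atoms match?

The query [OX2] means: aliphatic oxygen with two total connections — ether, hydroxyl, or ester single-bond O.
Check the 21 heavy atoms by environment: 11× C (X4) → no; 4× O (X2) → match; 1× S (X2) → no; 1× C (X3) → no; 2× O (X1) → no; 1× N (charge +1, X3) → no; 1× O (charge -1, X1) → no.
That gives 4 matching atoms.

4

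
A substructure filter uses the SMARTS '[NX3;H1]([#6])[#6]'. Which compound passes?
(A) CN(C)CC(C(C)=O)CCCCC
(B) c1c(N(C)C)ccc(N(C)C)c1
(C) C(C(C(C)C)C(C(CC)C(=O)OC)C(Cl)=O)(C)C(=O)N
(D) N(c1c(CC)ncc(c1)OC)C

[NX3;H1]([#6])[#6] describes a trivalent nitrogen with one H, bonded to two carbons (a secondary amine).
(A) has a dimethylamino group (-N(CH3)2) but the nitrogen has H0, not H1.
(B) has a dimethylamino group (-N(CH3)2) but the nitrogen has H0, not H1.
(C) has a primary amide (-C(=O)NH2) but the -C(=O)NH2 nitrogen has H2, not H1.
(D) contains an N-methylamino group (-NHCH3), which satisfies every atom and bond constraint.
So the answer is (D).

D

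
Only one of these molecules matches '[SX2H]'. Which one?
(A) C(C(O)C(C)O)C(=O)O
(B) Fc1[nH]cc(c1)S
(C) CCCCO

B

[SX2H] describes an aliphatic sulfur with two connections, one being H (a thiol).
(A) has a hydroxyl group (-OH) but it is an -OH, not an -SH.
(B) contains a thiol (-SH), which satisfies every atom and bond constraint.
(C) has a hydroxyl group (-OH) but it is an -OH, not an -SH.
So the answer is (B).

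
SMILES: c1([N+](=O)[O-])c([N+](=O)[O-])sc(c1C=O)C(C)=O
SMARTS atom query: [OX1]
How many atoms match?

6

The query [OX1] means: aliphatic oxygen with one total connection — typically a carbonyl =O or an oxide.
Check the 16 heavy atoms by environment: 1× s (aromatic, X2) → no; 4× c (aromatic, X3) → no; 2× N (charge +1, X3) → no; 2× O (charge -1, X1) → match; 4× O (X1) → match; 2× C (X3) → no; 1× C (X4) → no.
Summing the matching environments: 2 + 4 = 6 matching atoms.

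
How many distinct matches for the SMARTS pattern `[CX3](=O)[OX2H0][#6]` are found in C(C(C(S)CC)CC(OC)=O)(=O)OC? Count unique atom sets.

2

[CX3](=O)[OX2H0][#6] is the SMARTS for an ester: a carbonyl carbon bonded to an oxygen that is itself bonded to carbon (no H on that O).
The molecule carries 2 separate instances of a methyl-ester group (-C(=O)OCH3) meeting every constraint; each maps to a distinct set of atoms, giving 2 matches.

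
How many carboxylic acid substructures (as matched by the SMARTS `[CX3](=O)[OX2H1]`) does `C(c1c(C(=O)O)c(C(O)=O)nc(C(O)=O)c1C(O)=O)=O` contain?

[CX3](=O)[OX2H1] is the SMARTS for a carboxylic acid: an sp2 carbon double-bonded to O and single-bonded to an -OH oxygen.
The molecule carries 4 separate instances of a carboxylic acid group (-C(=O)OH) meeting every constraint; each maps to a distinct set of atoms, giving 4 matches.

4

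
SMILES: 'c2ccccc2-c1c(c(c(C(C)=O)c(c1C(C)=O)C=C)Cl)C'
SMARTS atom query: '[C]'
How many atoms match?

The query [C] means: uppercase C matches aliphatic (non-aromatic) carbon only.
Check the 22 heavy atoms by environment: 12× c (aromatic) → no; 7× C → match; 2× O → no; 1× Cl → no.
That gives 7 matching atoms.

7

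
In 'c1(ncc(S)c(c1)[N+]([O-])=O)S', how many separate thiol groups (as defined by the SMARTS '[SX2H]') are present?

[SX2H] is the SMARTS for a thiol: an aliphatic sulfur with two connections, one being H.
The molecule carries 2 separate instances of a thiol (-SH) meeting every constraint; each maps to a distinct set of atoms, giving 2 matches.

2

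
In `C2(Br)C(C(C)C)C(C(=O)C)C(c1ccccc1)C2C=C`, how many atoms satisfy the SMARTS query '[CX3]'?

3

The query [CX3] means: C with X3: aliphatic carbon with exactly 3 total connections.
Check the 20 heavy atoms by environment: 9× C (X4) → no; 3× C (X3) → match; 1× O (X1) → no; 6× c (aromatic, X3) → no; 1× Br (X1) → no.
That gives 3 matching atoms.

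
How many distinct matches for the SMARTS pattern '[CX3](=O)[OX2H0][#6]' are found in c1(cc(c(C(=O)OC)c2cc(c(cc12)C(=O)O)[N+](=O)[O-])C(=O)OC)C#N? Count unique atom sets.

2

[CX3](=O)[OX2H0][#6] is the SMARTS for an ester: a carbonyl carbon bonded to an oxygen that is itself bonded to carbon (no H on that O).
The molecule carries 2 separate instances of a methyl-ester group (-C(=O)OCH3) meeting every constraint; each maps to a distinct set of atoms, giving 2 matches.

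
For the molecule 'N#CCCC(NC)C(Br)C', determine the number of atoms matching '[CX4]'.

The query [CX4] means: C with X4: aliphatic carbon with exactly 4 total connections (bonds + H).
Check the 10 heavy atoms by environment: 6× C (X4) → match; 1× C (X2) → no; 1× N (X1) → no; 1× N (X3) → no; 1× Br (X1) → no.
That gives 6 matching atoms.

6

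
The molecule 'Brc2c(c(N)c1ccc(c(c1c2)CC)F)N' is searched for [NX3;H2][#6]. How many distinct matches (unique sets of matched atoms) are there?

2

[NX3;H2][#6] is the SMARTS for a primary amine: a trivalent nitrogen with two H attached to carbon.
The molecule carries 2 separate instances of a primary amino group (-NH2) meeting every constraint; each maps to a distinct set of atoms, giving 2 matches.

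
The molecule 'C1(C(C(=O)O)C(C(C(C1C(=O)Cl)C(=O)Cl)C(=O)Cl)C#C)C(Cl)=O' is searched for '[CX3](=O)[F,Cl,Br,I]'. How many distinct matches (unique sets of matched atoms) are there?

4

[CX3](=O)[F,Cl,Br,I] is the SMARTS for an acyl halide: a carbonyl carbon bonded to a halogen.
The molecule carries 4 separate instances of an acyl chloride (-C(=O)Cl) meeting every constraint; each maps to a distinct set of atoms, giving 4 matches.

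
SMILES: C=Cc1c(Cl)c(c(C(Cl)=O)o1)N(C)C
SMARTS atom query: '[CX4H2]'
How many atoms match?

Check the 14 heavy atoms by environment: 1× o (aromatic, H0, X2) → no; 4× c (aromatic, H0, X3) → no; 2× Cl (H0, X1) → no; 1× N (H0, X3) → no; 2× C (H3, X4) → no; 1× C (H0, X3) → no; 1× O (H0, X1) → no; 1× C (H1, X3) → no; 1× C (H2, X3) → no.
No environment satisfies the query, so 0 matching atoms.

0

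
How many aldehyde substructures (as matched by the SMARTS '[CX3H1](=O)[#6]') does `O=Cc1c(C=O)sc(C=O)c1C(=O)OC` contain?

[CX3H1](=O)[#6] is the SMARTS for an aldehyde: an sp2 carbon with one H, double-bonded to O and single-bonded to carbon.
The molecule carries 3 separate instances of an aldehyde (-CHO) meeting every constraint; each maps to a distinct set of atoms, giving 3 matches.

3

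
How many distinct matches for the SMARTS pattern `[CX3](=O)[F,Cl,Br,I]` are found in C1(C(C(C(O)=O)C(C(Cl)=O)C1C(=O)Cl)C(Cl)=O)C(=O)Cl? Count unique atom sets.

[CX3](=O)[F,Cl,Br,I] is the SMARTS for an acyl halide: a carbonyl carbon bonded to a halogen.
The molecule carries 4 separate instances of an acyl chloride (-C(=O)Cl) meeting every constraint; each maps to a distinct set of atoms, giving 4 matches.

4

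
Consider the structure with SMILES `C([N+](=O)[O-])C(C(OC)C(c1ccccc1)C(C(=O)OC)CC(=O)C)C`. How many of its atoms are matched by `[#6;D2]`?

Check the 25 heavy atoms by environment: 2× C (D2) → match; 6× C (D3) → no; 2× O (D2) → no; 4× C (D1) → no; 1× N (charge +1, D3) → no; 1× O (charge -1, D1) → no; 3× O (D1) → no; 1× c (aromatic, D3) → no; 5× c (aromatic, D2) → match.
Summing the matching environments: 2 + 5 = 7 matching atoms.

7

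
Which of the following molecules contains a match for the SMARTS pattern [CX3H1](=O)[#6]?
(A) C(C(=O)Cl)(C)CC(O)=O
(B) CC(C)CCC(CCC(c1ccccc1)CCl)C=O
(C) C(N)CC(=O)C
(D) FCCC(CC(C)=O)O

B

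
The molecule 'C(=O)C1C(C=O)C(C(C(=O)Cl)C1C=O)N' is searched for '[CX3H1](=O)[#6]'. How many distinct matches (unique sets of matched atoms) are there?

3

[CX3H1](=O)[#6] is the SMARTS for an aldehyde: an sp2 carbon with one H, double-bonded to O and single-bonded to carbon.
The molecule carries 3 separate instances of an aldehyde (-CHO) meeting every constraint; each maps to a distinct set of atoms, giving 3 matches.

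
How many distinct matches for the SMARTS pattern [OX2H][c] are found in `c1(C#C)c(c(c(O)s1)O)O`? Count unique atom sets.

[OX2H][c] is the SMARTS for a phenol: a hydroxyl oxygen attached to an aromatic carbon.
The molecule carries 3 separate instances of a hydroxyl group (-OH) meeting every constraint; each maps to a distinct set of atoms, giving 3 matches.

3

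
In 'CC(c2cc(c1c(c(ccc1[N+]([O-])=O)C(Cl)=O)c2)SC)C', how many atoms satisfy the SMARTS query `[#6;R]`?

The query [#6;R] means: carbon that is part of a ring.
Check the 21 heavy atoms by environment: 10× c (aromatic, in 6-ring) → match; 1× N (charge +1, acyclic) → no; 1× O (charge -1, acyclic) → no; 2× O (acyclic) → no; 5× C (acyclic) → no; 1× S (acyclic) → no; 1× Cl (acyclic) → no.
That gives 10 matching atoms.

10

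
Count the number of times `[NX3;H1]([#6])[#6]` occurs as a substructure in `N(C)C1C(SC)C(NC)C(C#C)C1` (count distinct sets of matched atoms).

2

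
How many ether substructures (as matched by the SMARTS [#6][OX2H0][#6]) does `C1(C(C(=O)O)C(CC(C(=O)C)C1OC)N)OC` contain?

2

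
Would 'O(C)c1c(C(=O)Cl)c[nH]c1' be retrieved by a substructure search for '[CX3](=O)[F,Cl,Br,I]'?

Yes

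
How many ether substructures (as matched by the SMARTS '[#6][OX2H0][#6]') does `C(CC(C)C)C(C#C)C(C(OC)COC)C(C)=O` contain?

[#6][OX2H0][#6] is the SMARTS for an ether: an aliphatic oxygen bridging two carbons with no H on the oxygen.
The molecule carries 2 separate instances of a methoxy ether (-OCH3) meeting every constraint; each maps to a distinct set of atoms, giving 2 matches.

2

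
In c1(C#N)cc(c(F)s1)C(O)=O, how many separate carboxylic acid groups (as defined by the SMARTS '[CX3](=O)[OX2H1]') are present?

1

[CX3](=O)[OX2H1] is the SMARTS for a carboxylic acid: an sp2 carbon double-bonded to O and single-bonded to an -OH oxygen.
Exactly one fragment in the molecule meets all constraints, giving 1 match.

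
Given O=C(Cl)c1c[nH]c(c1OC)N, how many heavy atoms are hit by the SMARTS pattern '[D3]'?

Check the 11 heavy atoms by environment: 1× n (aromatic, D2) → no; 3× c (aromatic, D3) → match; 1× c (aromatic, D2) → no; 1× N (D1) → no; 1× O (D2) → no; 1× C (D1) → no; 1× C (D3) → match; 1× O (D1) → no; 1× Cl (D1) → no.
Summing the matching environments: 3 + 1 = 4 matching atoms.

4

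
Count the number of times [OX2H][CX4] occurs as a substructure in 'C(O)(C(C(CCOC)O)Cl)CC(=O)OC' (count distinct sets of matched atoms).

[OX2H][CX4] is the SMARTS for an aliphatic alcohol: a hydroxyl oxygen bound to an sp3 (X4) carbon.
The molecule carries 2 separate instances of a hydroxyl group (-OH) meeting every constraint; each maps to a distinct set of atoms, giving 2 matches.

2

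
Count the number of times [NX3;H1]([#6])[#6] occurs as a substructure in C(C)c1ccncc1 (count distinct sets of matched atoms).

0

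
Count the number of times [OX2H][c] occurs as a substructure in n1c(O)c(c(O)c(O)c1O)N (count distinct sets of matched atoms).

4

[OX2H][c] is the SMARTS for a phenol: a hydroxyl oxygen attached to an aromatic carbon.
The molecule carries 4 separate instances of a hydroxyl group (-OH) meeting every constraint; each maps to a distinct set of atoms, giving 4 matches.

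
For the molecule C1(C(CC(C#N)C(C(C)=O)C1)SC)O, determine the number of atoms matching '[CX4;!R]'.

2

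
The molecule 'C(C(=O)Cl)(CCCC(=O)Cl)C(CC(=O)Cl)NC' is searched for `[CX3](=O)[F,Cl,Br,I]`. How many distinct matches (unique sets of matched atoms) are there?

3

[CX3](=O)[F,Cl,Br,I] is the SMARTS for an acyl halide: a carbonyl carbon bonded to a halogen.
The molecule carries 3 separate instances of an acyl chloride (-C(=O)Cl) meeting every constraint; each maps to a distinct set of atoms, giving 3 matches.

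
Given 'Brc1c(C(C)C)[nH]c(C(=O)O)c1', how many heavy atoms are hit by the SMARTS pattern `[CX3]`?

1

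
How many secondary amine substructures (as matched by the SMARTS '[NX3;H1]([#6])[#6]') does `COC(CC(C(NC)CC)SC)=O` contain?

1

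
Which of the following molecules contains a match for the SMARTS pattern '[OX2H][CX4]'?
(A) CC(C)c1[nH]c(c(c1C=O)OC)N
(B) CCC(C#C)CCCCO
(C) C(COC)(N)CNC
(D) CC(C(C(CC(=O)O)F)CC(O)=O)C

B

[OX2H][CX4] describes a hydroxyl oxygen bound to an sp3 (X4) carbon (an aliphatic alcohol).
(A) has a methoxy ether (-OCH3) but the oxygen has H0 (ether), not H1.
(B) contains a hydroxyl group (-OH), which satisfies every atom and bond constraint.
(C) has a methoxy ether (-OCH3) but the oxygen has H0 (ether), not H1.
(D) has a carboxylic acid group (-C(=O)OH) but the -OH is on a CX3 carbonyl carbon, not a CX4 carbon.
So the answer is (B).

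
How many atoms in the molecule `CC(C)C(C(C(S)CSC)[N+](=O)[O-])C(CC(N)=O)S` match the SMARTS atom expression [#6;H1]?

The query [#6;H1] means: any carbon bearing exactly one hydrogen.
Check the 19 heavy atoms by environment: 2× C (H2) → no; 5× C (H1) → match; 2× S (H1) → no; 1× S (H0) → no; 3× C (H3) → no; 1× C (H0) → no; 2× O (H0) → no; 1× N (H2) → no; 1× N (charge +1, H0) → no; 1× O (charge -1, H0) → no.
That gives 5 matching atoms.

5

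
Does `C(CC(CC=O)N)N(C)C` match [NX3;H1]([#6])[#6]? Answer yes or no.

No

The pattern [NX3;H1]([#6])[#6] describes a trivalent nitrogen with one H, bonded to two carbons — a secondary amine.
The closest candidate here is a dimethylamino group (-N(CH3)2), but the nitrogen has H0, not H1. No other fragment satisfies the full query, so there is no match.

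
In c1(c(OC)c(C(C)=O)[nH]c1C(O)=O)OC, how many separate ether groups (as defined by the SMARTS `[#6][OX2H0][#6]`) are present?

2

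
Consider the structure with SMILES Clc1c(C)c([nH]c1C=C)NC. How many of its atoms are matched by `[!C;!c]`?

3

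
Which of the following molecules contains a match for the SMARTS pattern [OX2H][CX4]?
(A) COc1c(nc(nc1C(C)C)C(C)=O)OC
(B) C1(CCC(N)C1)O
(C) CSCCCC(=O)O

B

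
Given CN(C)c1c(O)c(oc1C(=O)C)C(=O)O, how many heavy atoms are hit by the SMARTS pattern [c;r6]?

0

The query [c;r6] means: aromatic carbon that belongs to a six-membered ring.
Check the 15 heavy atoms by environment: 1× o (aromatic, in 5-ring) → no; 4× c (aromatic, in 5-ring) → no; 5× C (acyclic) → no; 4× O (acyclic) → no; 1× N (acyclic) → no.
No environment satisfies the query, so 0 matching atoms.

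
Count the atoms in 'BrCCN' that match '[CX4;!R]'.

2

The query [CX4;!R] means: aliphatic carbon with four total connections, not in a ring.
Check the 4 heavy atoms by environment: 2× C (X4, acyclic) → match; 1× Br (X1, acyclic) → no; 1× N (X3, acyclic) → no.
That gives 2 matching atoms.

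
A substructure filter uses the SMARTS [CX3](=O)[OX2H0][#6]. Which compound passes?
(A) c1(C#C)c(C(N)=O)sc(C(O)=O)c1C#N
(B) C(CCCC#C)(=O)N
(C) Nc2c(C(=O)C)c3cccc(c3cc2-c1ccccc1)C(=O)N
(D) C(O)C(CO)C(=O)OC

D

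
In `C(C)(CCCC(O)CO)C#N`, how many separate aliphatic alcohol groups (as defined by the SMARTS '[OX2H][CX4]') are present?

[OX2H][CX4] is the SMARTS for an aliphatic alcohol: a hydroxyl oxygen bound to an sp3 (X4) carbon.
The molecule carries 2 separate instances of a hydroxyl group (-OH) meeting every constraint; each maps to a distinct set of atoms, giving 2 matches.

2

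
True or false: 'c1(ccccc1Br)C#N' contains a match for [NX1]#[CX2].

The pattern [NX1]#[CX2] describes a nitrogen triple-bonded to a two-connected carbon — a nitrile.
The molecule carries a nitrile (-C#N), whose atoms satisfy every constraint of the query, so the pattern matches.

True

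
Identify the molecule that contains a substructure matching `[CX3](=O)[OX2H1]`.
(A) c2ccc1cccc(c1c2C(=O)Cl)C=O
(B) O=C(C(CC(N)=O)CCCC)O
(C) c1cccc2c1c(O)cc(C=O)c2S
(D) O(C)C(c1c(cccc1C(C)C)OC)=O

[CX3](=O)[OX2H1] describes an sp2 carbon double-bonded to O and single-bonded to an -OH oxygen (a carboxylic acid).
(A) has an acyl chloride (-C(=O)Cl) but the carbonyl is bonded to Cl, not to an -OH oxygen.
(B) contains a carboxylic acid group (-C(=O)OH), which satisfies every atom and bond constraint.
(C) has an aldehyde (-CHO) but there is no singly-bonded oxygen on the carbonyl carbon.
(D) has a methyl-ester group (-C(=O)OCH3) but the singly-bonded O has no H (OX2H0, not OX2H1).
So the answer is (B).

B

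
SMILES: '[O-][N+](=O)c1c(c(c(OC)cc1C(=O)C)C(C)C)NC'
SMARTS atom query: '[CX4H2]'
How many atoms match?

The query [CX4H2] means: sp3 carbon (X4) with exactly two hydrogens.
Check the 19 heavy atoms by environment: 5× c (aromatic, H0, X3) → no; 1× c (aromatic, H1, X3) → no; 1× N (charge +1, H0, X3) → no; 1× O (charge -1, H0, X1) → no; 2× O (H0, X1) → no; 1× C (H0, X3) → no; 5× C (H3, X4) → no; 1× C (H1, X4) → no; 1× O (H0, X2) → no; 1× N (H1, X3) → no.
No environment satisfies the query, so 0 matching atoms.

0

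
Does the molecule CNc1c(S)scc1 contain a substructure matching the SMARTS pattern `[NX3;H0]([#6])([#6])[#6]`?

No

The pattern [NX3;H0]([#6])([#6])[#6] describes a trivalent nitrogen with no H, bonded to three carbons — a tertiary amine.
The closest candidate here is an N-methylamino group (-NHCH3), but the nitrogen still has one H (H1), not H0. No other fragment satisfies the full query, so there is no match.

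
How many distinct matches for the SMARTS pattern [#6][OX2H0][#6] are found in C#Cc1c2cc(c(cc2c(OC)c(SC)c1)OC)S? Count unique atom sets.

[#6][OX2H0][#6] is the SMARTS for an ether: an aliphatic oxygen bridging two carbons with no H on the oxygen.
The molecule carries 2 separate instances of a methoxy ether (-OCH3) meeting every constraint; each maps to a distinct set of atoms, giving 2 matches.

2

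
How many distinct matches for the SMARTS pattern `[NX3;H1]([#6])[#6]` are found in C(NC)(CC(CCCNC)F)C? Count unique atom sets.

[NX3;H1]([#6])[#6] is the SMARTS for a secondary amine: a trivalent nitrogen with one H, bonded to two carbons.
The molecule carries 2 separate instances of an N-methylamino group (-NHCH3) meeting every constraint; each maps to a distinct set of atoms, giving 2 matches.

2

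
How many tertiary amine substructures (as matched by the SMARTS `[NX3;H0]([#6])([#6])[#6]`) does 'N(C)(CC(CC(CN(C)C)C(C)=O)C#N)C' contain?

2

[NX3;H0]([#6])([#6])[#6] is the SMARTS for a tertiary amine: a trivalent nitrogen with no H, bonded to three carbons.
The molecule carries 2 separate instances of a dimethylamino group (-N(CH3)2) meeting every constraint; each maps to a distinct set of atoms, giving 2 matches.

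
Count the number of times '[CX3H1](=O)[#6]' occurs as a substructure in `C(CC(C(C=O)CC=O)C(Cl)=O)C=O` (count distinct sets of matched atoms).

3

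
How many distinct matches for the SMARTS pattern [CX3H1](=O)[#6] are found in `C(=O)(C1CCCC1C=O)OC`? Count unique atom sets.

1

[CX3H1](=O)[#6] is the SMARTS for an aldehyde: an sp2 carbon with one H, double-bonded to O and single-bonded to carbon.
Exactly one fragment in the molecule meets all constraints, giving 1 match.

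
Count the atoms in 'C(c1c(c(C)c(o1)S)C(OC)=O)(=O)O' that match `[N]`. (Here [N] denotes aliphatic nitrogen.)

0

Check the 14 heavy atoms by environment: 1× o (aromatic) → no; 4× c (aromatic) → no; 4× C → no; 4× O → no; 1× S → no.
No environment satisfies the query, so 0 matching atoms.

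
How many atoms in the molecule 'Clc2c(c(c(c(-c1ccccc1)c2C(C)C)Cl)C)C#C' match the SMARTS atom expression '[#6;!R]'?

Check the 20 heavy atoms by environment: 12× c (aromatic, in 6-ring) → no; 6× C (acyclic) → match; 2× Cl (acyclic) → no.
That gives 6 matching atoms.

6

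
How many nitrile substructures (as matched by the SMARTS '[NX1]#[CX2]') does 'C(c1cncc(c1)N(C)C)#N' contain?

[NX1]#[CX2] is the SMARTS for a nitrile: a nitrogen triple-bonded to a two-connected carbon.
Exactly one fragment in the molecule meets all constraints, giving 1 match.

1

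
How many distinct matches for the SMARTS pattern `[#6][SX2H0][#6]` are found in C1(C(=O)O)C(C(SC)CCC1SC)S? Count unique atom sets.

2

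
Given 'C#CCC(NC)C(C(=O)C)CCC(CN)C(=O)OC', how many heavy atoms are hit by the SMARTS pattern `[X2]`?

3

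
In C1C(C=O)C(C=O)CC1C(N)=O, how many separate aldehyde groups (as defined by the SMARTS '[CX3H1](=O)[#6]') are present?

[CX3H1](=O)[#6] is the SMARTS for an aldehyde: an sp2 carbon with one H, double-bonded to O and single-bonded to carbon.
The molecule carries 2 separate instances of an aldehyde (-CHO) meeting every constraint; each maps to a distinct set of atoms, giving 2 matches.

2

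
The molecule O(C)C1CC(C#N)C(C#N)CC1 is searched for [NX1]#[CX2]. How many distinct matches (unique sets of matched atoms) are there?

2

[NX1]#[CX2] is the SMARTS for a nitrile: a nitrogen triple-bonded to a two-connected carbon.
The molecule carries 2 separate instances of a nitrile (-C#N) meeting every constraint; each maps to a distinct set of atoms, giving 2 matches.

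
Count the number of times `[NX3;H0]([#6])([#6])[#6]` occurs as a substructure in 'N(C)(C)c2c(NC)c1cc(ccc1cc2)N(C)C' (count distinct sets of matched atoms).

2

[NX3;H0]([#6])([#6])[#6] is the SMARTS for a tertiary amine: a trivalent nitrogen with no H, bonded to three carbons.
The molecule carries 2 separate instances of a dimethylamino group (-N(CH3)2) meeting every constraint; each maps to a distinct set of atoms, giving 2 matches.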